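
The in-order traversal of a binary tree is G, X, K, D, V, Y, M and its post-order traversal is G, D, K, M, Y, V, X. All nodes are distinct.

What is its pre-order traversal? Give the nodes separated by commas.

The last element of post-order is the root; it splits in-order into left and right subtrees.
Root X: left subtree has 1 node {G}, right has 5 {K, D, V, Y, M}.
  Root V: left subtree has 2 nodes {K, D}, right has 2 {Y, M}.
    Root K: left subtree has 0 nodes { }, right has 1 {D}.
    Root Y: left subtree has 0 nodes { }, right has 1 {M}.

X, G, V, K, D, Y, M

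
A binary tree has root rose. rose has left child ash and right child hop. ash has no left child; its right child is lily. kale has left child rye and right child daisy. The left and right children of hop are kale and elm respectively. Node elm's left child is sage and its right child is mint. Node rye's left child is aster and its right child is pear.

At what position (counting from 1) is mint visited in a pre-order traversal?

Pre-order visits the node, then its left subtree, then its right subtree.
Visit rose.
At rose: go left to ash.
  Visit ash.
  At ash: no left child.
  At ash: go right to lily.
    lily is a leaf — visit lily.
At rose: go right to hop.
  Visit hop.
  At hop: go left to kale.
    Visit kale.
    At kale: go left to rye.
      Visit rye.
      At rye: go left to aster.
        aster is a leaf — visit aster.
      At rye: go right to pear.
        pear is a leaf — visit pear.
    At kale: go right to daisy.
      daisy is a leaf — visit daisy.
  At hop: go right to elm.
    Visit elm.
    At elm: go left to sage.
      sage is a leaf — visit sage.
    At elm: go right to mint.
      mint is a leaf — visit mint.
Full pre-order sequence: rose, ash, lily, hop, kale, rye, aster, pear, daisy, elm, sage, mint.

12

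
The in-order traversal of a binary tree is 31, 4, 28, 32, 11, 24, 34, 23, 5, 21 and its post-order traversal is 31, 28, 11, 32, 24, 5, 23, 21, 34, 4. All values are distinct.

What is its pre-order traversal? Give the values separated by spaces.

The last element of post-order is the root; it splits in-order into left and right subtrees.
Root 4: left subtree has 1 node {31}, right has 8 {28, 32, 11, 24, 34, 23, 5, 21}.
  Root 34: left subtree has 4 nodes {28, 32, 11, 24}, right has 3 {23, 5, 21}.
    Root 24: left subtree has 3 nodes {28, 32, 11}, right has 0 { }.
      Root 32: left subtree has 1 node {28}, right has 1 {11}.
    Root 21: left subtree has 2 nodes {23, 5}, right has 0 { }.
      Root 23: left subtree has 0 nodes { }, right has 1 {5}.

4 31 34 24 32 28 11 21 23 5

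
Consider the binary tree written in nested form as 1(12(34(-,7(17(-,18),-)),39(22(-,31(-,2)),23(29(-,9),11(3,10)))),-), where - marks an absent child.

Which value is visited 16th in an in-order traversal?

In-order visits the left subtree, then the node, then the right subtree.
At 1: go left to 12.
  At 12: go left to 34.
    At 34: no left child.
    Visit 34.
    At 34: go right to 7.
      At 7: go left to 17.
        At 17: no left child.
        Visit 17.
        At 17: go right to 18.
          18 is a leaf — visit 18.
      Visit 7.
      At 7: no right child.
  Visit 12.
  At 12: go right to 39.
    At 39: go left to 22.
      At 22: no left child.
      Visit 22.
      At 22: go right to 31.
        At 31: no left child.
        Visit 31.
        At 31: go right to 2.
          2 is a leaf — visit 2.
    Visit 39.
    At 39: go right to 23.
      At 23: go left to 29.
        At 29: no left child.
        Visit 29.
        At 29: go right to 9.
          9 is a leaf — visit 9.
      Visit 23.
      At 23: go right to 11.
        At 11: go left to 3.
          3 is a leaf — visit 3.
        Visit 11.
        At 11: go right to 10.
          10 is a leaf — visit 10.
Visit 1.
At 1: no right child.
Full in-order sequence: 34, 17, 18, 7, 12, 22, 31, 2, 39, 29, 9, 23, 3, 11, 10, 1.

1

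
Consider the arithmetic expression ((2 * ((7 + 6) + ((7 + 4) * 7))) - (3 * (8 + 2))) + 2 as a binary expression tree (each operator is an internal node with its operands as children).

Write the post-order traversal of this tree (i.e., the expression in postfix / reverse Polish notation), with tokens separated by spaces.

2 7 6 + 7 4 + 7 * + * 3 8 2 + * - 2 +

Post-order on an expression tree gives postfix notation: for each operator, emit left operand, right operand, then the operator.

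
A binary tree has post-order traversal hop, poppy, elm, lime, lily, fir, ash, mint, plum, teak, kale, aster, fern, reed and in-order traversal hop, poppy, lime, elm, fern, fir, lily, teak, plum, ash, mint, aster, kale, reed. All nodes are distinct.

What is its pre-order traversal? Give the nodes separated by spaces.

The last element of post-order is the root; it splits in-order into left and right subtrees.
Root reed: left subtree has 13 nodes {hop, poppy, lime, elm, fern, fir, lily, teak, plum, ash, mint, aster, kale}, right has 0 { }.
  Root fern: left subtree has 4 nodes {hop, poppy, lime, elm}, right has 8 {fir, lily, teak, plum, ash, mint, aster, kale}.
    Root lime: left subtree has 2 nodes {hop, poppy}, right has 1 {elm}.
      Root poppy: left subtree has 1 node {hop}, right has 0 { }.
    Root aster: left subtree has 6 nodes {fir, lily, teak, plum, ash, mint}, right has 1 {kale}.
      Root teak: left subtree has 2 nodes {fir, lily}, right has 3 {plum, ash, mint}.
        Root fir: left subtree has 0 nodes { }, right has 1 {lily}.
        Root plum: left subtree has 0 nodes { }, right has 2 {ash, mint}.
          Root mint: left subtree has 1 node {ash}, right has 0 { }.

reed fern lime poppy hop elm aster teak fir lily plum mint ash kale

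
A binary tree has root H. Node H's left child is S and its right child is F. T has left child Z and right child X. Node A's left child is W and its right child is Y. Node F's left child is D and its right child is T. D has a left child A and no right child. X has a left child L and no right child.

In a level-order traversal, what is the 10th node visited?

Level-order visits nodes level by level from the root, left to right within each level.
Level 0: H
Level 1: S, F
Level 2: D, T
Level 3: A, Z, X
Level 4: W, Y, L
Full level-order sequence: H, S, F, D, T, A, Z, X, W, Y, L.

Y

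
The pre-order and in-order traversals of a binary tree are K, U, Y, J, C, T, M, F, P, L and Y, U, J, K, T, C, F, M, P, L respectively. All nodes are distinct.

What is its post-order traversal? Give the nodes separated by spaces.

The first element of pre-order is the root; it splits in-order into left and right subtrees.
Root K: left subtree has 3 nodes {Y, U, J}, right has 6 {T, C, F, M, P, L}.
  Root U: left subtree has 1 node {Y}, right has 1 {J}.
  Root C: left subtree has 1 node {T}, right has 4 {F, M, P, L}.
    Root M: left subtree has 1 node {F}, right has 2 {P, L}.
      Root P: left subtree has 0 nodes { }, right has 1 {L}.

Y J U T F L P M C K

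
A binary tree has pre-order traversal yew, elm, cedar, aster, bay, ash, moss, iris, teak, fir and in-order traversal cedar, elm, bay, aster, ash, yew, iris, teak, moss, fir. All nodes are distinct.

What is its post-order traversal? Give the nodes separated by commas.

The first element of pre-order is the root; it splits in-order into left and right subtrees.
Root yew: left subtree has 5 nodes {cedar, elm, bay, aster, ash}, right has 4 {iris, teak, moss, fir}.
  Root elm: left subtree has 1 node {cedar}, right has 3 {bay, aster, ash}.
    Root aster: left subtree has 1 node {bay}, right has 1 {ash}.
  Root moss: left subtree has 2 nodes {iris, teak}, right has 1 {fir}.
    Root iris: left subtree has 0 nodes { }, right has 1 {teak}.

cedar, bay, ash, aster, elm, teak, iris, fir, moss, yew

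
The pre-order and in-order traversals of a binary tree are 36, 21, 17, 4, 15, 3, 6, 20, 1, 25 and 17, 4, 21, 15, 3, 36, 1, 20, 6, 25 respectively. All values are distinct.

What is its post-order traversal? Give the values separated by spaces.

The first element of pre-order is the root; it splits in-order into left and right subtrees.
Root 36: left subtree has 5 nodes {17, 4, 21, 15, 3}, right has 4 {1, 20, 6, 25}.
  Root 21: left subtree has 2 nodes {17, 4}, right has 2 {15, 3}.
    Root 17: left subtree has 0 nodes { }, right has 1 {4}.
    Root 15: left subtree has 0 nodes { }, right has 1 {3}.
  Root 6: left subtree has 2 nodes {1, 20}, right has 1 {25}.
    Root 20: left subtree has 1 node {1}, right has 0 { }.

4 17 3 15 21 1 20 25 6 36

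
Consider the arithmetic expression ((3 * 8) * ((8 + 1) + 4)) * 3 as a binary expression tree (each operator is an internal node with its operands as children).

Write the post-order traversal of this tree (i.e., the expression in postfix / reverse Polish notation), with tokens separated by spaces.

Post-order on an expression tree gives postfix notation: for each operator, emit left operand, right operand, then the operator.

3 8 * 8 1 + 4 + * 3 *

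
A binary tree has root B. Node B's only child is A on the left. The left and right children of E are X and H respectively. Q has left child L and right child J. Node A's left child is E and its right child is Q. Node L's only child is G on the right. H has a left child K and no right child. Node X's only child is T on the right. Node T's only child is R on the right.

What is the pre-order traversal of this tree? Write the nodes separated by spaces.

B A E X T R H K Q L G J

Pre-order visits the node, then its left subtree, then its right subtree.
Visit B.
At B: go left to A.
  Visit A.
  At A: go left to E.
    Visit E.
    At E: go left to X.
      Visit X.
      At X: no left child.
      At X: go right to T.
        Visit T.
        At T: no left child.
        At T: go right to R.
          R is a leaf — visit R.
    At E: go right to H.
      Visit H.
      At H: go left to K.
        K is a leaf — visit K.
      At H: no right child.
  At A: go right to Q.
    Visit Q.
    At Q: go left to L.
      Visit L.
      At L: no left child.
      At L: go right to G.
        G is a leaf — visit G.
    At Q: go right to J.
      J is a leaf — visit J.
At B: no right child.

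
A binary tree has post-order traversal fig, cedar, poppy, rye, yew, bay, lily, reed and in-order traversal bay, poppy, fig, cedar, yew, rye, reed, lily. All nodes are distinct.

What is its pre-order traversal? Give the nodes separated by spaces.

The last element of post-order is the root; it splits in-order into left and right subtrees.
Root reed: left subtree has 6 nodes {bay, poppy, fig, cedar, yew, rye}, right has 1 {lily}.
  Root bay: left subtree has 0 nodes { }, right has 5 {poppy, fig, cedar, yew, rye}.
    Root yew: left subtree has 3 nodes {poppy, fig, cedar}, right has 1 {rye}.
      Root poppy: left subtree has 0 nodes { }, right has 2 {fig, cedar}.
        Root cedar: left subtree has 1 node {fig}, right has 0 { }.

reed bay yew poppy cedar fig rye lily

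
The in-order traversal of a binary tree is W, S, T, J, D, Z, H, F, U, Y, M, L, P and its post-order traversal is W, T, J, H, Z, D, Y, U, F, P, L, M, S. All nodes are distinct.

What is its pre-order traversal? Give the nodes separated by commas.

The last element of post-order is the root; it splits in-order into left and right subtrees.
Root S: left subtree has 1 node {W}, right has 11 {T, J, D, Z, H, F, U, Y, M, L, P}.
  Root M: left subtree has 8 nodes {T, J, D, Z, H, F, U, Y}, right has 2 {L, P}.
    Root F: left subtree has 5 nodes {T, J, D, Z, H}, right has 2 {U, Y}.
      Root D: left subtree has 2 nodes {T, J}, right has 2 {Z, H}.
        Root J: left subtree has 1 node {T}, right has 0 { }.
        Root Z: left subtree has 0 nodes { }, right has 1 {H}.
      Root U: left subtree has 0 nodes { }, right has 1 {Y}.
    Root L: left subtree has 0 nodes { }, right has 1 {P}.

S, W, M, F, D, J, T, Z, H, U, Y, L, P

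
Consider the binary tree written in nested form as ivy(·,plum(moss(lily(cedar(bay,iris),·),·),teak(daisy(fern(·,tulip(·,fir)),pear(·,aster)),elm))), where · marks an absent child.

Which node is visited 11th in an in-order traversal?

daisy

In-order visits the left subtree, then the node, then the right subtree.
At ivy: no left child.
Visit ivy.
At ivy: go right to plum.
  At plum: go left to moss.
    At moss: go left to lily.
      At lily: go left to cedar.
        At cedar: go left to bay.
          bay is a leaf — visit bay.
        Visit cedar.
        At cedar: go right to iris.
          iris is a leaf — visit iris.
      Visit lily.
      At lily: no right child.
    Visit moss.
    At moss: no right child.
  Visit plum.
  At plum: go right to teak.
    At teak: go left to daisy.
      At daisy: go left to fern.
        At fern: no left child.
        Visit fern.
        At fern: go right to tulip.
          At tulip: no left child.
          Visit tulip.
          At tulip: go right to fir.
            fir is a leaf — visit fir.
      Visit daisy.
      At daisy: go right to pear.
        At pear: no left child.
        Visit pear.
        At pear: go right to aster.
          aster is a leaf — visit aster.
    Visit teak.
    At teak: go right to elm.
      elm is a leaf — visit elm.
Full in-order sequence: ivy, bay, cedar, iris, lily, moss, plum, fern, tulip, fir, daisy, pear, aster, teak, elm.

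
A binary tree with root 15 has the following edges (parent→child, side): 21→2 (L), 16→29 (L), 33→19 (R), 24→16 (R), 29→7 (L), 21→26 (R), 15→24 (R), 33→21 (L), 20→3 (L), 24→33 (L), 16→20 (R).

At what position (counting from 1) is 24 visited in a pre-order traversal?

Pre-order visits the node, then its left subtree, then its right subtree.
Visit 15.
At 15: no left child.
At 15: go right to 24.
  Visit 24.
  At 24: go left to 33.
    Visit 33.
    At 33: go left to 21.
      Visit 21.
      At 21: go left to 2.
        2 is a leaf — visit 2.
      At 21: go right to 26.
        26 is a leaf — visit 26.
    At 33: go right to 19.
      19 is a leaf — visit 19.
  At 24: go right to 16.
    Visit 16.
    At 16: go left to 29.
      Visit 29.
      At 29: go left to 7.
        7 is a leaf — visit 7.
      At 29: no right child.
    At 16: go right to 20.
      Visit 20.
      At 20: go left to 3.
        3 is a leaf — visit 3.
      At 20: no right child.
Full pre-order sequence: 15, 24, 33, 21, 2, 26, 19, 16, 29, 7, 20, 3.

2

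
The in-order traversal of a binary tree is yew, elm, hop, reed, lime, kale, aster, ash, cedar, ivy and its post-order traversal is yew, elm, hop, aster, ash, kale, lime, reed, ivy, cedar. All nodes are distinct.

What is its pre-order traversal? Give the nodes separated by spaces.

cedar reed hop elm yew lime kale ash aster ivy

The last element of post-order is the root; it splits in-order into left and right subtrees.
Root cedar: left subtree has 8 nodes {yew, elm, hop, reed, lime, kale, aster, ash}, right has 1 {ivy}.
  Root reed: left subtree has 3 nodes {yew, elm, hop}, right has 4 {lime, kale, aster, ash}.
    Root hop: left subtree has 2 nodes {yew, elm}, right has 0 { }.
      Root elm: left subtree has 1 node {yew}, right has 0 { }.
    Root lime: left subtree has 0 nodes { }, right has 3 {kale, aster, ash}.
      Root kale: left subtree has 0 nodes { }, right has 2 {aster, ash}.
        Root ash: left subtree has 1 node {aster}, right has 0 { }.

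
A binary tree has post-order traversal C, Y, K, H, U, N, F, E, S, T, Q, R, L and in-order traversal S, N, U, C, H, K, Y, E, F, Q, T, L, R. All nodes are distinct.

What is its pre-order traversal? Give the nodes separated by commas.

The last element of post-order is the root; it splits in-order into left and right subtrees.
Root L: left subtree has 11 nodes {S, N, U, C, H, K, Y, E, F, Q, T}, right has 1 {R}.
  Root Q: left subtree has 9 nodes {S, N, U, C, H, K, Y, E, F}, right has 1 {T}.
    Root S: left subtree has 0 nodes { }, right has 8 {N, U, C, H, K, Y, E, F}.
      Root E: left subtree has 6 nodes {N, U, C, H, K, Y}, right has 1 {F}.
        Root N: left subtree has 0 nodes { }, right has 5 {U, C, H, K, Y}.
          Root U: left subtree has 0 nodes { }, right has 4 {C, H, K, Y}.
            Root H: left subtree has 1 node {C}, right has 2 {K, Y}.
              Root K: left subtree has 0 nodes { }, right has 1 {Y}.

L, Q, S, E, N, U, H, C, K, Y, F, T, R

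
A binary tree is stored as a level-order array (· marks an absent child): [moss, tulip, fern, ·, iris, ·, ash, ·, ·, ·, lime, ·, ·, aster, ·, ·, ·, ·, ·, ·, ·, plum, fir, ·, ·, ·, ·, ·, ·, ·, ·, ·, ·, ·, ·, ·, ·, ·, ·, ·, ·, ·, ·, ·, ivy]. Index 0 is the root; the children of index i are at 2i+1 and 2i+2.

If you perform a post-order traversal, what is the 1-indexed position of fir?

Post-order visits the left subtree, then the right subtree, then the node.
At moss: go left to tulip.
  At tulip: no left child.
  At tulip: go right to iris.
    At iris: no left child.
    At iris: go right to lime.
      At lime: go left to plum.
        At plum: no left child.
        At plum: go right to ivy.
          ivy is a leaf — visit ivy.
        Visit plum.
      At lime: go right to fir.
        fir is a leaf — visit fir.
      Visit lime.
    Visit iris.
  Visit tulip.
At moss: go right to fern.
  At fern: no left child.
  At fern: go right to ash.
    At ash: go left to aster.
      aster is a leaf — visit aster.
    At ash: no right child.
    Visit ash.
  Visit fern.
Visit moss.
Full post-order sequence: ivy, plum, fir, lime, iris, tulip, aster, ash, fern, moss.

3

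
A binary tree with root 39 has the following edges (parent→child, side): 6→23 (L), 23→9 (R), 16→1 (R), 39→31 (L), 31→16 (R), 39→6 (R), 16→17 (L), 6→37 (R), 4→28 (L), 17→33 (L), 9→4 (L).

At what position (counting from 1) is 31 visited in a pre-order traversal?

2

Pre-order visits the node, then its left subtree, then its right subtree.
Visit 39.
At 39: go left to 31.
  Visit 31.
  At 31: no left child.
  At 31: go right to 16.
    Visit 16.
    At 16: go left to 17.
      Visit 17.
      At 17: go left to 33.
        33 is a leaf — visit 33.
      At 17: no right child.
    At 16: go right to 1.
      1 is a leaf — visit 1.
At 39: go right to 6.
  Visit 6.
  At 6: go left to 23.
    Visit 23.
    At 23: no left child.
    At 23: go right to 9.
      Visit 9.
      At 9: go left to 4.
        Visit 4.
        At 4: go left to 28.
          28 is a leaf — visit 28.
        At 4: no right child.
      At 9: no right child.
  At 6: go right to 37.
    37 is a leaf — visit 37.
Full pre-order sequence: 39, 31, 16, 17, 33, 1, 6, 23, 9, 4, 28, 37.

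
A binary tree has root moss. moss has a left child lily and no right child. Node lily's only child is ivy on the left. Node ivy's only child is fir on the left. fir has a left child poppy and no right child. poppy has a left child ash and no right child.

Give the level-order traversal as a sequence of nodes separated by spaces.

moss lily ivy fir poppy ash

Level-order visits nodes level by level from the root, left to right within each level.
Level 0: moss
Level 1: lily
Level 2: ivy
Level 3: fir
Level 4: poppy
Level 5: ash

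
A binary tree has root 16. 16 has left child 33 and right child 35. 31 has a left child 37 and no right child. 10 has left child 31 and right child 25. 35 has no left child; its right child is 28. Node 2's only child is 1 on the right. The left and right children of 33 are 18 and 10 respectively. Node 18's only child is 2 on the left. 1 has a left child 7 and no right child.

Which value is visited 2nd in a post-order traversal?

1

Post-order visits the left subtree, then the right subtree, then the node.
At 16: go left to 33.
  At 33: go left to 18.
    At 18: go left to 2.
      At 2: no left child.
      At 2: go right to 1.
        At 1: go left to 7.
          7 is a leaf — visit 7.
        At 1: no right child.
        Visit 1.
      Visit 2.
    At 18: no right child.
    Visit 18.
  At 33: go right to 10.
    At 10: go left to 31.
      At 31: go left to 37.
        37 is a leaf — visit 37.
      At 31: no right child.
      Visit 31.
    At 10: go right to 25.
      25 is a leaf — visit 25.
    Visit 10.
  Visit 33.
At 16: go right to 35.
  At 35: no left child.
  At 35: go right to 28.
    28 is a leaf — visit 28.
  Visit 35.
Visit 16.
Full post-order sequence: 7, 1, 2, 18, 37, 31, 25, 10, 33, 28, 35, 16.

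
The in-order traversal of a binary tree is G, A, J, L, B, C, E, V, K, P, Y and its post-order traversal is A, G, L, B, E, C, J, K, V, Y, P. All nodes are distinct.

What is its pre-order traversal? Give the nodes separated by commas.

The last element of post-order is the root; it splits in-order into left and right subtrees.
Root P: left subtree has 9 nodes {G, A, J, L, B, C, E, V, K}, right has 1 {Y}.
  Root V: left subtree has 7 nodes {G, A, J, L, B, C, E}, right has 1 {K}.
    Root J: left subtree has 2 nodes {G, A}, right has 4 {L, B, C, E}.
      Root G: left subtree has 0 nodes { }, right has 1 {A}.
      Root C: left subtree has 2 nodes {L, B}, right has 1 {E}.
        Root B: left subtree has 1 node {L}, right has 0 { }.

P, V, J, G, A, C, B, L, E, K, Y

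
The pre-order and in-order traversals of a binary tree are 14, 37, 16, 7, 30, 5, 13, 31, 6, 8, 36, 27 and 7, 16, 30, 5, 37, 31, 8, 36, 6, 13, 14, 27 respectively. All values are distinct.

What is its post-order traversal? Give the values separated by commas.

7, 5, 30, 16, 36, 8, 6, 31, 13, 37, 27, 14

The first element of pre-order is the root; it splits in-order into left and right subtrees.
Root 14: left subtree has 10 nodes {7, 16, 30, 5, 37, 31, 8, 36, 6, 13}, right has 1 {27}.
  Root 37: left subtree has 4 nodes {7, 16, 30, 5}, right has 5 {31, 8, 36, 6, 13}.
    Root 16: left subtree has 1 node {7}, right has 2 {30, 5}.
      Root 30: left subtree has 0 nodes { }, right has 1 {5}.
    Root 13: left subtree has 4 nodes {31, 8, 36, 6}, right has 0 { }.
      Root 31: left subtree has 0 nodes { }, right has 3 {8, 36, 6}.
        Root 6: left subtree has 2 nodes {8, 36}, right has 0 { }.
          Root 8: left subtree has 0 nodes { }, right has 1 {36}.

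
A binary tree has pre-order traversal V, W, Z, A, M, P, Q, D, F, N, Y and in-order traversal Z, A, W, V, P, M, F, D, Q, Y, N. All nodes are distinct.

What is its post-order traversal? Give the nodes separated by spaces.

A Z W P F D Y N Q M V

The first element of pre-order is the root; it splits in-order into left and right subtrees.
Root V: left subtree has 3 nodes {Z, A, W}, right has 7 {P, M, F, D, Q, Y, N}.
  Root W: left subtree has 2 nodes {Z, A}, right has 0 { }.
    Root Z: left subtree has 0 nodes { }, right has 1 {A}.
  Root M: left subtree has 1 node {P}, right has 5 {F, D, Q, Y, N}.
    Root Q: left subtree has 2 nodes {F, D}, right has 2 {Y, N}.
      Root D: left subtree has 1 node {F}, right has 0 { }.
      Root N: left subtree has 1 node {Y}, right has 0 { }.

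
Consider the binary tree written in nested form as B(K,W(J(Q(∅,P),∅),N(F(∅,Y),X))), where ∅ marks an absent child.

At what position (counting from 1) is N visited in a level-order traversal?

5

Level-order visits nodes level by level from the root, left to right within each level.
Level 0: B
Level 1: K, W
Level 2: J, N
Level 3: Q, F, X
Level 4: P, Y
Full level-order sequence: B, K, W, J, N, Q, F, X, P, Y.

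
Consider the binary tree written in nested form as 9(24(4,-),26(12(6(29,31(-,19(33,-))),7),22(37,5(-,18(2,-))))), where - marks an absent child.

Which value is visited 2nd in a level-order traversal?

Level-order visits nodes level by level from the root, left to right within each level.
Level 0: 9
Level 1: 24, 26
Level 2: 4, 12, 22
Level 3: 6, 7, 37, 5
Level 4: 29, 31, 18
Level 5: 19, 2
Level 6: 33
Full level-order sequence: 9, 24, 26, 4, 12, 22, 6, 7, 37, 5, 29, 31, 18, 19, 2, 33.

24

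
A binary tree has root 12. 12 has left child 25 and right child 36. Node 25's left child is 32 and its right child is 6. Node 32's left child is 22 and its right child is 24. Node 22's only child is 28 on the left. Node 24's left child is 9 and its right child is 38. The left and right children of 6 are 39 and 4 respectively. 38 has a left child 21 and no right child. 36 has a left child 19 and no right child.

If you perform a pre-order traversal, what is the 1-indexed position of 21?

9

Pre-order visits the node, then its left subtree, then its right subtree.
Visit 12.
At 12: go left to 25.
  Visit 25.
  At 25: go left to 32.
    Visit 32.
    At 32: go left to 22.
      Visit 22.
      At 22: go left to 28.
        28 is a leaf — visit 28.
      At 22: no right child.
    At 32: go right to 24.
      Visit 24.
      At 24: go left to 9.
        9 is a leaf — visit 9.
      At 24: go right to 38.
        Visit 38.
        At 38: go left to 21.
          21 is a leaf — visit 21.
        At 38: no right child.
  At 25: go right to 6.
    Visit 6.
    At 6: go left to 39.
      39 is a leaf — visit 39.
    At 6: go right to 4.
      4 is a leaf — visit 4.
At 12: go right to 36.
  Visit 36.
  At 36: go left to 19.
    19 is a leaf — visit 19.
  At 36: no right child.
Full pre-order sequence: 12, 25, 32, 22, 28, 24, 9, 38, 21, 6, 39, 4, 36, 19.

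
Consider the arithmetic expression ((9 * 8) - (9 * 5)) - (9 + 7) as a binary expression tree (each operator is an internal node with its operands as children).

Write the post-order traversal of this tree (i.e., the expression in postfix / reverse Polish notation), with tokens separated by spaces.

9 8 * 9 5 * - 9 7 + -

Post-order on an expression tree gives postfix notation: for each operator, emit left operand, right operand, then the operator.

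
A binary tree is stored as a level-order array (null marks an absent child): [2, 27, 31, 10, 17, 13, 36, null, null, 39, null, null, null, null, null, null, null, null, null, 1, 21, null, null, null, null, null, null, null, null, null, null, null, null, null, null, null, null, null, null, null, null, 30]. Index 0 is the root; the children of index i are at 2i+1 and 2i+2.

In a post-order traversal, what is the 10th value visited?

Post-order visits the left subtree, then the right subtree, then the node.
At 2: go left to 27.
  At 27: go left to 10.
    10 is a leaf — visit 10.
  At 27: go right to 17.
    At 17: go left to 39.
      At 39: go left to 1.
        1 is a leaf — visit 1.
      At 39: go right to 21.
        At 21: go left to 30.
          30 is a leaf — visit 30.
        At 21: no right child.
        Visit 21.
      Visit 39.
    At 17: no right child.
    Visit 17.
  Visit 27.
At 2: go right to 31.
  At 31: go left to 13.
    13 is a leaf — visit 13.
  At 31: go right to 36.
    36 is a leaf — visit 36.
  Visit 31.
Visit 2.
Full post-order sequence: 10, 1, 30, 21, 39, 17, 27, 13, 36, 31, 2.

31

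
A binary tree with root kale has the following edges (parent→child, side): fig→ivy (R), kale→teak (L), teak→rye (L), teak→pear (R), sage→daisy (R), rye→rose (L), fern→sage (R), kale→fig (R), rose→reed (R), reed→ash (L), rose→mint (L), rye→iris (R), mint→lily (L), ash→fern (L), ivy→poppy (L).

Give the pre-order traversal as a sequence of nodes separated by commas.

kale, teak, rye, rose, mint, lily, reed, ash, fern, sage, daisy, iris, pear, fig, ivy, poppy

Pre-order visits the node, then its left subtree, then its right subtree.
Visit kale.
At kale: go left to teak.
  Visit teak.
  At teak: go left to rye.
    Visit rye.
    At rye: go left to rose.
      Visit rose.
      At rose: go left to mint.
        Visit mint.
        At mint: go left to lily.
          lily is a leaf — visit lily.
        At mint: no right child.
      At rose: go right to reed.
        Visit reed.
        At reed: go left to ash.
          Visit ash.
          At ash: go left to fern.
            Visit fern.
            At fern: no left child.
            At fern: go right to sage.
              Visit sage.
              At sage: no left child.
              At sage: go right to daisy.
                daisy is a leaf — visit daisy.
          At ash: no right child.
        At reed: no right child.
    At rye: go right to iris.
      iris is a leaf — visit iris.
  At teak: go right to pear.
    pear is a leaf — visit pear.
At kale: go right to fig.
  Visit fig.
  At fig: no left child.
  At fig: go right to ivy.
    Visit ivy.
    At ivy: go left to poppy.
      poppy is a leaf — visit poppy.
    At ivy: no right child.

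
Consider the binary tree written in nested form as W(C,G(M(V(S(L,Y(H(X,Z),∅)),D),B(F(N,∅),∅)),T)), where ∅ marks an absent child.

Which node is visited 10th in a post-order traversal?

N

Post-order visits the left subtree, then the right subtree, then the node.
At W: go left to C.
  C is a leaf — visit C.
At W: go right to G.
  At G: go left to M.
    At M: go left to V.
      At V: go left to S.
        At S: go left to L.
          L is a leaf — visit L.
        At S: go right to Y.
          At Y: go left to H.
            At H: go left to X.
              X is a leaf — visit X.
            At H: go right to Z.
              Z is a leaf — visit Z.
            Visit H.
          At Y: no right child.
          Visit Y.
        Visit S.
      At V: go right to D.
        D is a leaf — visit D.
      Visit V.
    At M: go right to B.
      At B: go left to F.
        At F: go left to N.
          N is a leaf — visit N.
        At F: no right child.
        Visit F.
      At B: no right child.
      Visit B.
    Visit M.
  At G: go right to T.
    T is a leaf — visit T.
  Visit G.
Visit W.
Full post-order sequence: C, L, X, Z, H, Y, S, D, V, N, F, B, M, T, G, W.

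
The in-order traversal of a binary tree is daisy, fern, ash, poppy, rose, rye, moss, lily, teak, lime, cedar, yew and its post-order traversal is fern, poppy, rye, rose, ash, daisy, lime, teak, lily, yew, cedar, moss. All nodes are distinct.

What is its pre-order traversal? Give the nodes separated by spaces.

moss daisy ash fern rose poppy rye cedar lily teak lime yew

The last element of post-order is the root; it splits in-order into left and right subtrees.
Root moss: left subtree has 6 nodes {daisy, fern, ash, poppy, rose, rye}, right has 5 {lily, teak, lime, cedar, yew}.
  Root daisy: left subtree has 0 nodes { }, right has 5 {fern, ash, poppy, rose, rye}.
    Root ash: left subtree has 1 node {fern}, right has 3 {poppy, rose, rye}.
      Root rose: left subtree has 1 node {poppy}, right has 1 {rye}.
  Root cedar: left subtree has 3 nodes {lily, teak, lime}, right has 1 {yew}.
    Root lily: left subtree has 0 nodes { }, right has 2 {teak, lime}.
      Root teak: left subtree has 0 nodes { }, right has 1 {lime}.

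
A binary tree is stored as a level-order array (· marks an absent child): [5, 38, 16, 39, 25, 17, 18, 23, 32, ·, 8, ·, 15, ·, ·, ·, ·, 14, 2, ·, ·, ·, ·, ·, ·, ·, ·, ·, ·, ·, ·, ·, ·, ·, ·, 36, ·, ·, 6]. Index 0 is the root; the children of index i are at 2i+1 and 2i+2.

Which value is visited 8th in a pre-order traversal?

Pre-order visits the node, then its left subtree, then its right subtree.
Visit 5.
At 5: go left to 38.
  Visit 38.
  At 38: go left to 39.
    Visit 39.
    At 39: go left to 23.
      23 is a leaf — visit 23.
    At 39: go right to 32.
      Visit 32.
      At 32: go left to 14.
        Visit 14.
        At 14: go left to 36.
          36 is a leaf — visit 36.
        At 14: no right child.
      At 32: go right to 2.
        Visit 2.
        At 2: no left child.
        At 2: go right to 6.
          6 is a leaf — visit 6.
  At 38: go right to 25.
    Visit 25.
    At 25: no left child.
    At 25: go right to 8.
      8 is a leaf — visit 8.
At 5: go right to 16.
  Visit 16.
  At 16: go left to 17.
    Visit 17.
    At 17: no left child.
    At 17: go right to 15.
      15 is a leaf — visit 15.
  At 16: go right to 18.
    18 is a leaf — visit 18.
Full pre-order sequence: 5, 38, 39, 23, 32, 14, 36, 2, 6, 25, 8, 16, 17, 15, 18.

2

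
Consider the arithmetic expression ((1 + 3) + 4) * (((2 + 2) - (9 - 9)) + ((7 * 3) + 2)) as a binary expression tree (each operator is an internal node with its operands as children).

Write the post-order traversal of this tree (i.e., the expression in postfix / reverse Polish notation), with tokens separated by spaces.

1 3 + 4 + 2 2 + 9 9 - - 7 3 * 2 + + *

Post-order on an expression tree gives postfix notation: for each operator, emit left operand, right operand, then the operator.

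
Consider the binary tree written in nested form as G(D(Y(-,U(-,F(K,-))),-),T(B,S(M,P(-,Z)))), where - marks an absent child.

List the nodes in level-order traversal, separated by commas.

Level-order visits nodes level by level from the root, left to right within each level.
Level 0: G
Level 1: D, T
Level 2: Y, B, S
Level 3: U, M, P
Level 4: F, Z
Level 5: K

G, D, T, Y, B, S, U, M, P, F, Z, K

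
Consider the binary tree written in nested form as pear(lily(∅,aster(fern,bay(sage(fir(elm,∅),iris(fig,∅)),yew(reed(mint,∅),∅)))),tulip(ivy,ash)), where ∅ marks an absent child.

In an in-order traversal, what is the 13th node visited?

In-order visits the left subtree, then the node, then the right subtree.
At pear: go left to lily.
  At lily: no left child.
  Visit lily.
  At lily: go right to aster.
    At aster: go left to fern.
      fern is a leaf — visit fern.
    Visit aster.
    At aster: go right to bay.
      At bay: go left to sage.
        At sage: go left to fir.
          At fir: go left to elm.
            elm is a leaf — visit elm.
          Visit fir.
          At fir: no right child.
        Visit sage.
        At sage: go right to iris.
          At iris: go left to fig.
            fig is a leaf — visit fig.
          Visit iris.
          At iris: no right child.
      Visit bay.
      At bay: go right to yew.
        At yew: go left to reed.
          At reed: go left to mint.
            mint is a leaf — visit mint.
          Visit reed.
          At reed: no right child.
        Visit yew.
        At yew: no right child.
Visit pear.
At pear: go right to tulip.
  At tulip: go left to ivy.
    ivy is a leaf — visit ivy.
  Visit tulip.
  At tulip: go right to ash.
    ash is a leaf — visit ash.
Full in-order sequence: lily, fern, aster, elm, fir, sage, fig, iris, bay, mint, reed, yew, pear, ivy, tulip, ash.

pear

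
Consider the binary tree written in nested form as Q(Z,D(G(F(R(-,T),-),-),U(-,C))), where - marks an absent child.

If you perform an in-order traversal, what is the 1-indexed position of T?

4

In-order visits the left subtree, then the node, then the right subtree.
At Q: go left to Z.
  Z is a leaf — visit Z.
Visit Q.
At Q: go right to D.
  At D: go left to G.
    At G: go left to F.
      At F: go left to R.
        At R: no left child.
        Visit R.
        At R: go right to T.
          T is a leaf — visit T.
      Visit F.
      At F: no right child.
    Visit G.
    At G: no right child.
  Visit D.
  At D: go right to U.
    At U: no left child.
    Visit U.
    At U: go right to C.
      C is a leaf — visit C.
Full in-order sequence: Z, Q, R, T, F, G, D, U, C.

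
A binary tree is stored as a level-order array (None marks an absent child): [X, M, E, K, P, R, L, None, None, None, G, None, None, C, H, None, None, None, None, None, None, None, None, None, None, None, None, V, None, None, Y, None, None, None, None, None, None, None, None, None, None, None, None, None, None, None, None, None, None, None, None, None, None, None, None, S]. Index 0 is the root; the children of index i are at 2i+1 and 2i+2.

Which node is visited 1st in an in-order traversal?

K

In-order visits the left subtree, then the node, then the right subtree.
At X: go left to M.
  At M: go left to K.
    K is a leaf — visit K.
  Visit M.
  At M: go right to P.
    At P: no left child.
    Visit P.
    At P: go right to G.
      G is a leaf — visit G.
Visit X.
At X: go right to E.
  At E: go left to R.
    R is a leaf — visit R.
  Visit E.
  At E: go right to L.
    At L: go left to C.
      At C: go left to V.
        At V: go left to S.
          S is a leaf — visit S.
        Visit V.
        At V: no right child.
      Visit C.
      At C: no right child.
    Visit L.
    At L: go right to H.
      At H: no left child.
      Visit H.
      At H: go right to Y.
        Y is a leaf — visit Y.
Full in-order sequence: K, M, P, G, X, R, E, S, V, C, L, H, Y.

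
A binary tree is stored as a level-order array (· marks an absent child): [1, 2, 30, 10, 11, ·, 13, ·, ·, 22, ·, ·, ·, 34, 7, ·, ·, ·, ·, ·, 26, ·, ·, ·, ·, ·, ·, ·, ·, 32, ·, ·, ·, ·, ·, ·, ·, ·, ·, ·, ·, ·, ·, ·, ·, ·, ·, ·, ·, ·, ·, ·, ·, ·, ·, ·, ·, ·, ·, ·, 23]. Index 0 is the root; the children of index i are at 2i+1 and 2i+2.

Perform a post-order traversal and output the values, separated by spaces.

10 26 22 11 2 34 23 32 7 13 30 1

Post-order visits the left subtree, then the right subtree, then the node.
At 1: go left to 2.
  At 2: go left to 10.
    10 is a leaf — visit 10.
  At 2: go right to 11.
    At 11: go left to 22.
      At 22: no left child.
      At 22: go right to 26.
        26 is a leaf — visit 26.
      Visit 22.
    At 11: no right child.
    Visit 11.
  Visit 2.
At 1: go right to 30.
  At 30: no left child.
  At 30: go right to 13.
    At 13: go left to 34.
      34 is a leaf — visit 34.
    At 13: go right to 7.
      At 7: go left to 32.
        At 32: no left child.
        At 32: go right to 23.
          23 is a leaf — visit 23.
        Visit 32.
      At 7: no right child.
      Visit 7.
    Visit 13.
  Visit 30.
Visit 1.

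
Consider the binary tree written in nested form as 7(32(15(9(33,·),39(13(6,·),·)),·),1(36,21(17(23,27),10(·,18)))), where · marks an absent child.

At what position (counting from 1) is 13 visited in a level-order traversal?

Level-order visits nodes level by level from the root, left to right within each level.
Level 0: 7
Level 1: 32, 1
Level 2: 15, 36, 21
Level 3: 9, 39, 17, 10
Level 4: 33, 13, 23, 27, 18
Level 5: 6
Full level-order sequence: 7, 32, 1, 15, 36, 21, 9, 39, 17, 10, 33, 13, 23, 27, 18, 6.

12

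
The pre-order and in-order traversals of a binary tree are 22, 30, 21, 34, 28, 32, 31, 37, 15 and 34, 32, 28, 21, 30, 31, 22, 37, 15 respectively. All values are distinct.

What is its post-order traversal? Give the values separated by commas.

The first element of pre-order is the root; it splits in-order into left and right subtrees.
Root 22: left subtree has 6 nodes {34, 32, 28, 21, 30, 31}, right has 2 {37, 15}.
  Root 30: left subtree has 4 nodes {34, 32, 28, 21}, right has 1 {31}.
    Root 21: left subtree has 3 nodes {34, 32, 28}, right has 0 { }.
      Root 34: left subtree has 0 nodes { }, right has 2 {32, 28}.
        Root 28: left subtree has 1 node {32}, right has 0 { }.
  Root 37: left subtree has 0 nodes { }, right has 1 {15}.

32, 28, 34, 21, 31, 30, 15, 37, 22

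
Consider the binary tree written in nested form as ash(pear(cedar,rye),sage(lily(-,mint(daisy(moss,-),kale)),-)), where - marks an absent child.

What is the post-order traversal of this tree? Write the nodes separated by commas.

Post-order visits the left subtree, then the right subtree, then the node.
At ash: go left to pear.
  At pear: go left to cedar.
    cedar is a leaf — visit cedar.
  At pear: go right to rye.
    rye is a leaf — visit rye.
  Visit pear.
At ash: go right to sage.
  At sage: go left to lily.
    At lily: no left child.
    At lily: go right to mint.
      At mint: go left to daisy.
        At daisy: go left to moss.
          moss is a leaf — visit moss.
        At daisy: no right child.
        Visit daisy.
      At mint: go right to kale.
        kale is a leaf — visit kale.
      Visit mint.
    Visit lily.
  At sage: no right child.
  Visit sage.
Visit ash.

cedar, rye, pear, moss, daisy, kale, mint, lily, sage, ash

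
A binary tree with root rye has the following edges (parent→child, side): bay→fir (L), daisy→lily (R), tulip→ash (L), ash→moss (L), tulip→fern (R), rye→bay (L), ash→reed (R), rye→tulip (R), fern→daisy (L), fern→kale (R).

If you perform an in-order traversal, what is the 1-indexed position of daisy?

In-order visits the left subtree, then the node, then the right subtree.
At rye: go left to bay.
  At bay: go left to fir.
    fir is a leaf — visit fir.
  Visit bay.
  At bay: no right child.
Visit rye.
At rye: go right to tulip.
  At tulip: go left to ash.
    At ash: go left to moss.
      moss is a leaf — visit moss.
    Visit ash.
    At ash: go right to reed.
      reed is a leaf — visit reed.
  Visit tulip.
  At tulip: go right to fern.
    At fern: go left to daisy.
      At daisy: no left child.
      Visit daisy.
      At daisy: go right to lily.
        lily is a leaf — visit lily.
    Visit fern.
    At fern: go right to kale.
      kale is a leaf — visit kale.
Full in-order sequence: fir, bay, rye, moss, ash, reed, tulip, daisy, lily, fern, kale.

8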